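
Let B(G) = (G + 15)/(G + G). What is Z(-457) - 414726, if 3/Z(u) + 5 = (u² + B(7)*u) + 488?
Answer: -605623133601/1460297 ≈ -4.1473e+5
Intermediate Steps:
B(G) = (15 + G)/(2*G) (B(G) = (15 + G)/((2*G)) = (15 + G)*(1/(2*G)) = (15 + G)/(2*G))
Z(u) = 3/(483 + u² + 11*u/7) (Z(u) = 3/(-5 + ((u² + ((½)*(15 + 7)/7)*u) + 488)) = 3/(-5 + ((u² + ((½)*(⅐)*22)*u) + 488)) = 3/(-5 + ((u² + 11*u/7) + 488)) = 3/(-5 + (488 + u² + 11*u/7)) = 3/(483 + u² + 11*u/7))
Z(-457) - 414726 = 21/(3381 + 7*(-457)² + 11*(-457)) - 414726 = 21/(3381 + 7*208849 - 5027) - 414726 = 21/(3381 + 1461943 - 5027) - 414726 = 21/1460297 - 414726 = -605623133601/1460297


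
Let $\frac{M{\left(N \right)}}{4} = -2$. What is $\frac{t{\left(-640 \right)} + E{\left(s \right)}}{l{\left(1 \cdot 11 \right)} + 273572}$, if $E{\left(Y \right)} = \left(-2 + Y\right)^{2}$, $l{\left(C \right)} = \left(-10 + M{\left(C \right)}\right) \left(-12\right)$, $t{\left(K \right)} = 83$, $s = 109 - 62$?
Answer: $\frac{527}{68447} \approx 0.0076994$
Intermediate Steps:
$s = 47$
$M{\left(N \right)} = -8$ ($M{\left(N \right)} = 4 \left(-2\right) = -8$)
$l{\left(C \right)} = 216$ ($l{\left(C \right)} = \left(-10 - 8\right) \left(-12\right) = \left(-18\right) \left(-12\right) = 216$)
$\frac{t{\left(-640 \right)} + E{\left(s \right)}}{l{\left(1 \cdot 11 \right)} + 273572} = \frac{83 + \left(-2 + 47\right)^{2}}{216 + 273572} = \frac{83 + 45^{2}}{273788} = \left(83 + 2025\right) \frac{1}{273788} = 2108 \cdot \frac{1}{273788} = \frac{527}{68447}$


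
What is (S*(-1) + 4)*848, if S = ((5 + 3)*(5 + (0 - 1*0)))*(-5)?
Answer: 172992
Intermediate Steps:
S = -200 (S = (8*(5 + (0 + 0)))*(-5) = (8*(5 + 0))*(-5) = (8*5)*(-5) = 40*(-5) = -200)
(S*(-1) + 4)*848 = (-200*(-1) + 4)*848 = (200 + 4)*848 = 204*848 = 172992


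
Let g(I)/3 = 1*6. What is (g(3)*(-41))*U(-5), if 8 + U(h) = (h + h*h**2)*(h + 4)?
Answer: -90036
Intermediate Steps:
g(I) = 18 (g(I) = 3*(1*6) = 3*6 = 18)
U(h) = -8 + (4 + h)*(h + h**3) (U(h) = -8 + (h + h*h**2)*(h + 4) = -8 + (h + h**3)*(4 + h) = -8 + (4 + h)*(h + h**3))
(g(3)*(-41))*U(-5) = (18*(-41))*(-8 + (-5)**2 + (-5)**4 + 4*(-5) + 4*(-5)**3) = -738*(-8 + 25 + 625 - 20 + 4*(-125)) = -738*(-8 + 25 + 625 - 20 - 500) = -738*122 = -90036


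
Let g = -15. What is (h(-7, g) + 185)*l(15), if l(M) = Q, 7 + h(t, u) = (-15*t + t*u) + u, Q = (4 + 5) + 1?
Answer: 3730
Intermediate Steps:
Q = 10 (Q = 9 + 1 = 10)
h(t, u) = -7 + u - 15*t + t*u (h(t, u) = -7 + ((-15*t + t*u) + u) = -7 + (u - 15*t + t*u) = -7 + u - 15*t + t*u)
l(M) = 10
(h(-7, g) + 185)*l(15) = ((-7 - 15 - 15*(-7) - 7*(-15)) + 185)*10 = ((-7 - 15 + 105 + 105) + 185)*10 = (188 + 185)*10 = 373*10 = 3730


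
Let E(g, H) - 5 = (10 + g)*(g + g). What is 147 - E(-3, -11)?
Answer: 184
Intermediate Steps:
E(g, H) = 5 + 2*g*(10 + g) (E(g, H) = 5 + (10 + g)*(g + g) = 5 + (10 + g)*(2*g) = 5 + 2*g*(10 + g))
147 - E(-3, -11) = 147 - (5 + 2*(-3)**2 + 20*(-3)) = 147 - (5 + 2*9 - 60) = 147 - (5 + 18 - 60) = 147 - 1*(-37) = 147 + 37 = 184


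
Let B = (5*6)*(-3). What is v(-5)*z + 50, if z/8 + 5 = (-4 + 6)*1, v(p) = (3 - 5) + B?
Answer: 2258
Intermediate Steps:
B = -90 (B = 30*(-3) = -90)
v(p) = -92 (v(p) = (3 - 5) - 90 = -2 - 90 = -92)
z = -24 (z = -40 + 8*((-4 + 6)*1) = -40 + 8*(2*1) = -40 + 8*2 = -40 + 16 = -24)
v(-5)*z + 50 = -92*(-24) + 50 = 2208 + 50 = 2258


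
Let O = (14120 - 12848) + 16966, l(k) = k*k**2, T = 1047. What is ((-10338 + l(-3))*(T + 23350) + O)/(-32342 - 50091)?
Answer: 252856667/82433 ≈ 3067.4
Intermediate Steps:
l(k) = k**3
O = 18238 (O = 1272 + 16966 = 18238)
((-10338 + l(-3))*(T + 23350) + O)/(-32342 - 50091) = ((-10338 + (-3)**3)*(1047 + 23350) + 18238)/(-32342 - 50091) = ((-10338 - 27)*24397 + 18238)/(-82433) = (-10365*24397 + 18238)*(-1/82433) = (-252874905 + 18238)*(-1/82433) = -252856667*(-1/82433) = 252856667/82433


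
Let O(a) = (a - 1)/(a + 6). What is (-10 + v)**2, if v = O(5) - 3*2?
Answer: 29584/121 ≈ 244.50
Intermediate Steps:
O(a) = (-1 + a)/(6 + a)
v = -62/11 (v = (-1 + 5)/(6 + 5) - 3*2 = 4/11 - 6 = -62/11 ≈ -5.6364)
(-10 + v)**2 = (-10 - 62/11)**2 = (-172/11)**2 = 29584/121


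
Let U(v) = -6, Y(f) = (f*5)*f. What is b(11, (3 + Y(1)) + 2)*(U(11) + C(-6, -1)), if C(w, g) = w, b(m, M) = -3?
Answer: 36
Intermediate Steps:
Y(f) = 5*f² (Y(f) = (5*f)*f = 5*f²)
b(11, (3 + Y(1)) + 2)*(U(11) + C(-6, -1)) = -3*(-6 - 6) = -3*(-12) = 36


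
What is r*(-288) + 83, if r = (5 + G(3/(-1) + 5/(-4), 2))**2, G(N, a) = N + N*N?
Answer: -814745/8 ≈ -1.0184e+5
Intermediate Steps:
G(N, a) = N + N**2
r = 90601/256 (r = (5 + (3/(-1) + 5/(-4))*(1 + (3/(-1) + 5/(-4))))**2 = (5 + (3*(-1) + 5*(-1/4))*(1 + (3*(-1) + 5*(-1/4))))**2 = (5 + (-3 - 5/4)*(1 + (-3 - 5/4)))**2 = (5 - 17*(1 - 17/4)/4)**2 = (5 - 17/4*(-13/4))**2 = (5 + 221/16)**2 = (301/16)**2 = 90601/256 ≈ 353.91)
r*(-288) + 83 = (90601/256)*(-288) + 83 = -815409/8 + 83 = -814745/8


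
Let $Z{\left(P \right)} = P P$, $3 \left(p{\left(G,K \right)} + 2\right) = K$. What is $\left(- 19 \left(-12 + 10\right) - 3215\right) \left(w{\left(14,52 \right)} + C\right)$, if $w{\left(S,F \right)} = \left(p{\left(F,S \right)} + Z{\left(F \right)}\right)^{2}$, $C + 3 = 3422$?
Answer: $-23285705363$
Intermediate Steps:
$p{\left(G,K \right)} = -2 + \frac{K}{3}$
$C = 3419$ ($C = -3 + 3422 = 3419$)
$Z{\left(P \right)} = P^{2}$
$w{\left(S,F \right)} = \left(-2 + F^{2} + \frac{S}{3}\right)^{2}$ ($w{\left(S,F \right)} = \left(\left(-2 + \frac{S}{3}\right) + F^{2}\right)^{2} = \left(-2 + F^{2} + \frac{S}{3}\right)^{2}$)
$\left(- 19 \left(-12 + 10\right) - 3215\right) \left(w{\left(14,52 \right)} + C\right) = \left(- 19 \left(-12 + 10\right) - 3215\right) \left(\frac{\left(-6 + 14 + 3 \cdot 52^{2}\right)^{2}}{9} + 3419\right) = \left(\left(-19\right) \left(-2\right) - 3215\right) \left(\frac{\left(-6 + 14 + 3 \cdot 2704\right)^{2}}{9} + 3419\right) = \left(38 - 3215\right) \left(\frac{\left(-6 + 14 + 8112\right)^{2}}{9} + 3419\right) = - 3177 \left(\frac{8120^{2}}{9} + 3419\right) = - 3177 \left(\frac{1}{9} \cdot 65934400 + 3419\right) = - 3177 \left(\frac{65934400}{9} + 3419\right) = \left(-3177\right) \frac{65965171}{9} = -23285705363$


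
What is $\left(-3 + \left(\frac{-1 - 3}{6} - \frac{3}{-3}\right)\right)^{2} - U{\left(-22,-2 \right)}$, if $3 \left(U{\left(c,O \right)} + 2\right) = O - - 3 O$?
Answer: $\frac{106}{9} \approx 11.778$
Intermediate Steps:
$U{\left(c,O \right)} = -2 + \frac{4 O}{3}$ ($U{\left(c,O \right)} = -2 + \frac{O - - 3 O}{3} = -2 + \frac{O + 3 O}{3} = -2 + \frac{4 O}{3}$)
$\left(-3 + \left(\frac{-1 - 3}{6} - \frac{3}{-3}\right)\right)^{2} - U{\left(-22,-2 \right)} = \left(-3 + \left(\frac{-1 - 3}{6} - \frac{3}{-3}\right)\right)^{2} - \left(-2 + \frac{4}{3} \left(-2\right)\right) = \left(-3 - - \frac{1}{3}\right)^{2} - \left(-2 - \frac{8}{3}\right) = \left(-3 + \left(- \frac{2}{3} + 1\right)\right)^{2} - - \frac{14}{3} = \left(-3 + \frac{1}{3}\right)^{2} + \frac{14}{3} = \left(- \frac{8}{3}\right)^{2} + \frac{14}{3} = \frac{64}{9} + \frac{14}{3} = \frac{106}{9}$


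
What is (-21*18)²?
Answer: 142884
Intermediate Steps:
(-21*18)² = (-378)² = 142884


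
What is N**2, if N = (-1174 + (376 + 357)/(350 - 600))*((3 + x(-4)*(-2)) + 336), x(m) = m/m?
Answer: 9832015656823441/62500 ≈ 1.5731e+11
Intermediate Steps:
x(m) = 1
N = -99156521/250 (N = (-1174 + (376 + 357)/(350 - 600))*((3 + 1*(-2)) + 336) = (-1174 + 733/(-250))*((3 - 2) + 336) = (-1174 + 733*(-1/250))*(1 + 336) = (-1174 - 733/250)*337 = -294233/250*337 = -99156521/250 ≈ -3.9663e+5)
N**2 = (-99156521/250)**2 = 9832015656823441/62500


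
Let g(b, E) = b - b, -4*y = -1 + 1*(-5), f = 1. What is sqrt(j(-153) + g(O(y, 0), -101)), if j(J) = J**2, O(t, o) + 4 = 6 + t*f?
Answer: 153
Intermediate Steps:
y = 3/2 (y = -(-1 + 1*(-5))/4 = -(-1 - 5)/4 = -1/4*(-6) = 3/2 ≈ 1.5000)
O(t, o) = 2 + t (O(t, o) = -4 + (6 + t*1) = -4 + (6 + t) = 2 + t)
g(b, E) = 0
sqrt(j(-153) + g(O(y, 0), -101)) = sqrt((-153)**2 + 0) = sqrt(23409 + 0) = sqrt(23409) = 153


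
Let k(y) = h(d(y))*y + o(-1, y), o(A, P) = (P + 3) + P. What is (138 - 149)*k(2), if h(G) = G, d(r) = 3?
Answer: -143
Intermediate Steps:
o(A, P) = 3 + 2*P (o(A, P) = (3 + P) + P = 3 + 2*P)
k(y) = 3 + 5*y (k(y) = 3*y + (3 + 2*y) = 3 + 5*y)
(138 - 149)*k(2) = (138 - 149)*(3 + 5*2) = -11*(3 + 10) = -11*13 = -143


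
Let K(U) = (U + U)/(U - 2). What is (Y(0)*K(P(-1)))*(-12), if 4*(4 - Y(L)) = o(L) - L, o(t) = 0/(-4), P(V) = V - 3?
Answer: -64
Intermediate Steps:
P(V) = -3 + V
o(t) = 0 (o(t) = 0*(-¼) = 0)
Y(L) = 4 + L/4 (Y(L) = 4 - (0 - L)/4 = 4 - (-1)*L/4 = 4 + L/4)
K(U) = 2*U/(-2 + U) (K(U) = (2*U)/(-2 + U) = 2*U/(-2 + U))
(Y(0)*K(P(-1)))*(-12) = ((4 + (¼)*0)*(2*(-3 - 1)/(-2 + (-3 - 1))))*(-12) = ((4 + 0)*(2*(-4)/(-2 - 4)))*(-12) = (4*(2*(-4)/(-6)))*(-12) = (4*(2*(-4)*(-⅙)))*(-12) = (4*(4/3))*(-12) = (16/3)*(-12) = -64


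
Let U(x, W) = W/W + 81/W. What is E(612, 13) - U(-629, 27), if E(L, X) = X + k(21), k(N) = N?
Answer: 30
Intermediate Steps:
E(L, X) = 21 + X (E(L, X) = X + 21 = 21 + X)
U(x, W) = 1 + 81/W
E(612, 13) - U(-629, 27) = (21 + 13) - (81 + 27)/27 = 34 - 108/27 = 34 - 1*4 = 34 - 4 = 30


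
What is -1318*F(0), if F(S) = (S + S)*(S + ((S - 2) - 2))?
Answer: 0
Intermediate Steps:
F(S) = 2*S*(-4 + 2*S) (F(S) = (2*S)*(S + ((-2 + S) - 2)) = (2*S)*(S + (-4 + S)) = (2*S)*(-4 + 2*S) = 2*S*(-4 + 2*S))
-1318*F(0) = -5272*0*(-2 + 0) = -5272*0*(-2) = -1318*0 = 0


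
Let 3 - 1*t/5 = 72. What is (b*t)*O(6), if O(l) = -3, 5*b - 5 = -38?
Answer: -6831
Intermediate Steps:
t = -345 (t = 15 - 5*72 = 15 - 360 = -345)
b = -33/5 (b = 1 + (⅕)*(-38) = 1 - 38/5 = -33/5 ≈ -6.6000)
(b*t)*O(6) = -33/5*(-345)*(-3) = 2277*(-3) = -6831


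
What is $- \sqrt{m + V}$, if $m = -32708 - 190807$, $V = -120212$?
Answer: $- i \sqrt{343727} \approx - 586.28 i$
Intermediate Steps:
$m = -223515$ ($m = -32708 - 190807 = -223515$)
$- \sqrt{m + V} = - \sqrt{-223515 - 120212} = - \sqrt{-343727} = - i \sqrt{343727}$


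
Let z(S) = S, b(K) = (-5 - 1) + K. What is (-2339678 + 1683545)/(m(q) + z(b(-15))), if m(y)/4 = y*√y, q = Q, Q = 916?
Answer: -13778793/12297204295 - 4808142624*√229/12297204295 ≈ -5.9179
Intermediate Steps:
b(K) = -6 + K
q = 916
m(y) = 4*y^(3/2) (m(y) = 4*(y*√y) = 4*y^(3/2))
(-2339678 + 1683545)/(m(q) + z(b(-15))) = (-2339678 + 1683545)/(4*916^(3/2) + (-6 - 15)) = -656133/(4*(1832*√229) - 21) = -656133/(7328*√229 - 21) = -656133/(-21 + 7328*√229)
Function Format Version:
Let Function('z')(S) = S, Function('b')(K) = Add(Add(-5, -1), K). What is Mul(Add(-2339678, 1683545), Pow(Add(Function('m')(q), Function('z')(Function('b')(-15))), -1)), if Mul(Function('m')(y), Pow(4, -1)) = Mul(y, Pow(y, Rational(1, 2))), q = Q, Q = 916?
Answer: Add(Rational(-13778793, 12297204295), Mul(Rational(-4808142624, 12297204295), Pow(229, Rational(1, 2)))) ≈ -5.9179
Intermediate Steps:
Function('b')(K) = Add(-6, K)
q = 916
Function('m')(y) = Mul(4, Pow(y, Rational(3, 2))) (Function('m')(y) = Mul(4, Mul(y, Pow(y, Rational(1, 2)))) = Mul(4, Pow(y, Rational(3, 2))))
Mul(Add(-2339678, 1683545), Pow(Add(Function('m')(q), Function('z')(Function('b')(-15))), -1)) = Mul(Add(-2339678, 1683545), Pow(Add(Mul(4, Pow(916, Rational(3, 2))), Add(-6, -15)), -1)) = Mul(-656133, Pow(Add(Mul(4, Mul(1832, Pow(229, Rational(1, 2)))), -21), -1)) = Mul(-656133, Pow(Add(Mul(7328, Pow(229, Rational(1, 2))), -21), -1)) = Mul(-656133, Pow(Add(-21, Mul(7328, Pow(229, Rational(1, 2)))), -1))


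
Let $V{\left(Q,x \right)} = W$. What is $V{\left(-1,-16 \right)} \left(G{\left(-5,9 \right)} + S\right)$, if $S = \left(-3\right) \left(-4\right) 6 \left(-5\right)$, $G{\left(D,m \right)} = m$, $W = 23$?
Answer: $-8073$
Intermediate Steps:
$S = -360$ ($S = 12 \cdot 6 \left(-5\right) = 72 \left(-5\right) = -360$)
$V{\left(Q,x \right)} = 23$
$V{\left(-1,-16 \right)} \left(G{\left(-5,9 \right)} + S\right) = 23 \left(9 - 360\right) = 23 \left(-351\right) = -8073$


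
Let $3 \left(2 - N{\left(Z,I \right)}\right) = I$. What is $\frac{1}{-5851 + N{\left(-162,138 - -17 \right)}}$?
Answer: $- \frac{3}{17702} \approx -0.00016947$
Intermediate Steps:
$N{\left(Z,I \right)} = 2 - \frac{I}{3}$
$\frac{1}{-5851 + N{\left(-162,138 - -17 \right)}} = \frac{1}{-5851 + \left(2 - \frac{138 - -17}{3}\right)} = \frac{1}{-5851 + \left(2 - \frac{138 + 17}{3}\right)} = \frac{1}{-5851 + \left(2 - \frac{155}{3}\right)} = \frac{1}{-5851 - \frac{149}{3}} = \frac{1}{- \frac{17702}{3}} = - \frac{3}{17702}$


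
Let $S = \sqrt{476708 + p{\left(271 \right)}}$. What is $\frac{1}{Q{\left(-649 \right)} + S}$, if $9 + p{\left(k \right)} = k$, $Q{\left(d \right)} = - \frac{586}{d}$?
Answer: $- \frac{190157}{100449948787} + \frac{421201 \sqrt{476970}}{200899897574} \approx 0.0014461$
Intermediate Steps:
$p{\left(k \right)} = -9 + k$
$S = \sqrt{476970}$ ($S = \sqrt{476708 + \left(-9 + 271\right)} = \sqrt{476708 + 262} = \sqrt{476970} \approx 690.63$)
$\frac{1}{Q{\left(-649 \right)} + S} = \frac{1}{- \frac{586}{-649} + \sqrt{476970}} = \frac{1}{\left(-586\right) \left(- \frac{1}{649}\right) + \sqrt{476970}} = \frac{1}{\frac{586}{649} + \sqrt{476970}}$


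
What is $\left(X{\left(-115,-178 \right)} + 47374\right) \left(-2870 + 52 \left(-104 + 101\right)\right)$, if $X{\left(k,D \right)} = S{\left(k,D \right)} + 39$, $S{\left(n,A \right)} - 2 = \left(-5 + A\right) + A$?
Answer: $-142385404$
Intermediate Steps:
$S{\left(n,A \right)} = -3 + 2 A$ ($S{\left(n,A \right)} = 2 + \left(\left(-5 + A\right) + A\right) = 2 + \left(-5 + 2 A\right) = -3 + 2 A$)
$X{\left(k,D \right)} = 36 + 2 D$ ($X{\left(k,D \right)} = \left(-3 + 2 D\right) + 39 = 36 + 2 D$)
$\left(X{\left(-115,-178 \right)} + 47374\right) \left(-2870 + 52 \left(-104 + 101\right)\right) = \left(\left(36 + 2 \left(-178\right)\right) + 47374\right) \left(-2870 + 52 \left(-104 + 101\right)\right) = \left(\left(36 - 356\right) + 47374\right) \left(-2870 + 52 \left(-3\right)\right) = \left(-320 + 47374\right) \left(-2870 - 156\right) = 47054 \left(-3026\right) = -142385404$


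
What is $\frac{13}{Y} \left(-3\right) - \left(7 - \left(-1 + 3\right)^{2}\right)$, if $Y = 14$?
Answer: $- \frac{81}{14} \approx -5.7857$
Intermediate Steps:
$\frac{13}{Y} \left(-3\right) - \left(7 - \left(-1 + 3\right)^{2}\right) = \frac{13}{14} \left(-3\right) - \left(7 - \left(-1 + 3\right)^{2}\right) = 13 \cdot \frac{1}{14} \left(-3\right) - \left(7 - 2^{2}\right) = \frac{13}{14} \left(-3\right) + \left(4 - 7\right) = - \frac{39}{14} - 3 = - \frac{81}{14}$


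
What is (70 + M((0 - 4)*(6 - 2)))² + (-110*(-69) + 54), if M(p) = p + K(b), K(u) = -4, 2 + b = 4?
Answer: 10144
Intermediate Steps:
b = 2 (b = -2 + 4 = 2)
M(p) = -4 + p (M(p) = p - 4 = -4 + p)
(70 + M((0 - 4)*(6 - 2)))² + (-110*(-69) + 54) = (70 + (-4 + (0 - 4)*(6 - 2)))² + (-110*(-69) + 54) = (70 + (-4 - 4*4))² + (7590 + 54) = (70 + (-4 - 16))² + 7644 = (70 - 20)² + 7644 = 50² + 7644 = 2500 + 7644 = 10144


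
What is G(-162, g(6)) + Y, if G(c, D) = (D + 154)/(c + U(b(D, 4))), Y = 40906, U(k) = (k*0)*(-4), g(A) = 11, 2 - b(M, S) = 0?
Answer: 2208869/54 ≈ 40905.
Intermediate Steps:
b(M, S) = 2 (b(M, S) = 2 - 1*0 = 2 + 0 = 2)
U(k) = 0 (U(k) = 0*(-4) = 0)
G(c, D) = (154 + D)/c (G(c, D) = (D + 154)/(c + 0) = (154 + D)/c)
G(-162, g(6)) + Y = (154 + 11)/(-162) + 40906 = -1/162*165 + 40906 = -55/54 + 40906 = 2208869/54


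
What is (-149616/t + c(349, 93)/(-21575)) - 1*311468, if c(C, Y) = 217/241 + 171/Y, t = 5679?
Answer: -31681743066433684/101708886575 ≈ -3.1149e+5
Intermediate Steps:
c(C, Y) = 217/241 + 171/Y (c(C, Y) = 217*(1/241) + 171/Y = 217/241 + 171/Y)
(-149616/t + c(349, 93)/(-21575)) - 1*311468 = (-149616/5679 + (217/241 + 171/93)/(-21575)) - 1*311468 = (-149616*1/5679 + (217/241 + 171*(1/93))*(-1/21575)) - 311468 = (-16624/631 + (217/241 + 57/31)*(-1/21575)) - 311468 = (-16624/631 + (20464/7471)*(-1/21575)) - 311468 = (-16624/631 - 20464/161186825) - 311468 = -2679582691584/101708886575 - 311468 = -31681743066433684/101708886575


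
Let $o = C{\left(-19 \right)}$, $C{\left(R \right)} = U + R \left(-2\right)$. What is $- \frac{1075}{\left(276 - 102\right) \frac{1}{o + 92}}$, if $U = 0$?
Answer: $- \frac{69875}{87} \approx -803.16$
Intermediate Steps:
$C{\left(R \right)} = - 2 R$ ($C{\left(R \right)} = 0 + R \left(-2\right) = 0 - 2 R = - 2 R$)
$o = 38$ ($o = \left(-2\right) \left(-19\right) = 38$)
$- \frac{1075}{\left(276 - 102\right) \frac{1}{o + 92}} = - \frac{1075}{\left(276 - 102\right) \frac{1}{38 + 92}} = - \frac{1075}{174 \cdot \frac{1}{130}} = - \frac{1075}{\frac{87}{65}} = \left(-1075\right) \frac{65}{87} = - \frac{69875}{87}$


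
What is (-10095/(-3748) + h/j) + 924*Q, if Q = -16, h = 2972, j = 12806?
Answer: -354722788283/23998444 ≈ -14781.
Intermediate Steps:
(-10095/(-3748) + h/j) + 924*Q = (-10095/(-3748) + 2972/12806) + 924*(-16) = (-10095*(-1/3748) + 2972*(1/12806)) - 14784 = (10095/3748 + 1486/6403) - 14784 = 70207813/23998444 - 14784 = -354722788283/23998444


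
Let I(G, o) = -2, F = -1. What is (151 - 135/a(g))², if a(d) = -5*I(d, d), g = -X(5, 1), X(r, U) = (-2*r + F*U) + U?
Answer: 75625/4 ≈ 18906.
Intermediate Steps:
X(r, U) = -2*r (X(r, U) = (-2*r - U) + U = (-U - 2*r) + U = -2*r)
g = 10 (g = -(-2)*5 = -1*(-10) = 10)
a(d) = 10 (a(d) = -5*(-2) = 10)
(151 - 135/a(g))² = (151 - 135/10)² = (151 - 135*⅒)² = (151 - 27/2)² = (275/2)² = 75625/4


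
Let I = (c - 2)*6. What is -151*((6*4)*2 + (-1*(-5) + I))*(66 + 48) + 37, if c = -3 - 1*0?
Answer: -395885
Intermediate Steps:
c = -3 (c = -3 + 0 = -3)
I = -30 (I = (-3 - 2)*6 = -5*6 = -30)
-151*((6*4)*2 + (-1*(-5) + I))*(66 + 48) + 37 = -151*((6*4)*2 + (-1*(-5) - 30))*(66 + 48) + 37 = -151*(24*2 + (5 - 30))*114 + 37 = -151*(48 - 25)*114 + 37 = -3473*114 + 37 = -151*2622 + 37 = -395922 + 37 = -395885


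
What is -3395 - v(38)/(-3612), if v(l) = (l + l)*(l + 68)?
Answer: -3063671/903 ≈ -3392.8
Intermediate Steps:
v(l) = 2*l*(68 + l) (v(l) = (2*l)*(68 + l) = 2*l*(68 + l))
-3395 - v(38)/(-3612) = -3395 - 2*38*(68 + 38)/(-3612) = -3395 - 2*38*106*(-1)/3612 = -3395 - 8056*(-1)/3612 = -3395 - 1*(-2014/903) = -3395 + 2014/903 = -3063671/903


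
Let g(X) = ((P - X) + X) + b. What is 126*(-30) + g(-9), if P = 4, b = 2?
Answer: -3774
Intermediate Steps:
g(X) = 6 (g(X) = ((4 - X) + X) + 2 = 4 + 2 = 6)
126*(-30) + g(-9) = 126*(-30) + 6 = -3780 + 6 = -3774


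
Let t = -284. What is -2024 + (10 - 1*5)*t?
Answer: -3444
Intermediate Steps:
-2024 + (10 - 1*5)*t = -2024 + (10 - 1*5)*(-284) = -2024 + (10 - 5)*(-284) = -2024 + 5*(-284) = -2024 - 1420 = -3444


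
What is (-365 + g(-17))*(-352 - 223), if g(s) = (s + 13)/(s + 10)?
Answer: 1466825/7 ≈ 2.0955e+5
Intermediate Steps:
g(s) = (13 + s)/(10 + s)
(-365 + g(-17))*(-352 - 223) = (-365 + (13 - 17)/(10 - 17))*(-352 - 223) = (-365 - 4/(-7))*(-575) = (-365 - ⅐*(-4))*(-575) = (-365 + 4/7)*(-575) = -2551/7*(-575) = 1466825/7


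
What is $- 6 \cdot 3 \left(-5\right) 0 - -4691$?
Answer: $4691$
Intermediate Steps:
$- 6 \cdot 3 \left(-5\right) 0 - -4691 = - 6 \left(\left(-15\right) 0\right) + 4691 = \left(-6\right) 0 + 4691 = 0 + 4691 = 4691$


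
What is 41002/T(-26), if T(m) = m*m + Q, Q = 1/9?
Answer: 369018/6085 ≈ 60.644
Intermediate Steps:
Q = ⅑ ≈ 0.11111
T(m) = ⅑ + m² (T(m) = m*m + ⅑ = m² + ⅑ = ⅑ + m²)
41002/T(-26) = 41002/(⅑ + (-26)²) = 41002/(⅑ + 676) = 41002/(6085/9) = 41002*(9/6085) = 369018/6085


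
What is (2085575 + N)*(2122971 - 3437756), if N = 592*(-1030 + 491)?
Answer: -2322550610295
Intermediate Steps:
N = -319088 (N = 592*(-539) = -319088)
(2085575 + N)*(2122971 - 3437756) = (2085575 - 319088)*(2122971 - 3437756) = 1766487*(-1314785) = -2322550610295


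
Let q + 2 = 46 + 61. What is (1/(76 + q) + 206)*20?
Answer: 745740/181 ≈ 4120.1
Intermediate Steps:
q = 105 (q = -2 + (46 + 61) = -2 + 107 = 105)
(1/(76 + q) + 206)*20 = (1/(76 + 105) + 206)*20 = (1/181 + 206)*20 = (37287/181)*20 = 745740/181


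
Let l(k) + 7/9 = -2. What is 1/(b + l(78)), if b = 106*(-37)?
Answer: -9/35323 ≈ -0.00025479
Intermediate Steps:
b = -3922
l(k) = -25/9 (l(k) = -7/9 - 2 = -25/9)
1/(b + l(78)) = 1/(-3922 - 25/9) = 1/(-35323/9) = -9/35323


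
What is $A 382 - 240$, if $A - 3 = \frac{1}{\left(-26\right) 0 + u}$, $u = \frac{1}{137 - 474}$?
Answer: $-127828$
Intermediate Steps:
$u = - \frac{1}{337}$ ($u = \frac{1}{-337} = - \frac{1}{337} \approx -0.0029674$)
$A = -334$ ($A = 3 + \frac{1}{\left(-26\right) 0 - \frac{1}{337}} = 3 + \frac{1}{0 - \frac{1}{337}} = 3 + \frac{1}{- \frac{1}{337}} = 3 - 337 = -334$)
$A 382 - 240 = \left(-334\right) 382 - 240 = -127588 - 240 = -127828$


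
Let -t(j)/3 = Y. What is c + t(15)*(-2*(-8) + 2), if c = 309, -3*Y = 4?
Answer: 381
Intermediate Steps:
Y = -4/3 (Y = -⅓*4 = -4/3 ≈ -1.3333)
t(j) = 4 (t(j) = -3*(-4/3) = 4)
c + t(15)*(-2*(-8) + 2) = 309 + 4*(-2*(-8) + 2) = 309 + 4*(16 + 2) = 309 + 4*18 = 309 + 72 = 381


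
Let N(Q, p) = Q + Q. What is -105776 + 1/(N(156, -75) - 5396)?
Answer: -537765185/5084 ≈ -1.0578e+5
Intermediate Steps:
N(Q, p) = 2*Q
-105776 + 1/(N(156, -75) - 5396) = -105776 + 1/(2*156 - 5396) = -105776 + 1/(312 - 5396) = -105776 + 1/(-5084) = -105776 - 1/5084 = -537765185/5084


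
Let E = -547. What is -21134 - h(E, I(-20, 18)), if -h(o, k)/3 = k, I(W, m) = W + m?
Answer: -21140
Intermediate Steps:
h(o, k) = -3*k
-21134 - h(E, I(-20, 18)) = -21134 - (-3)*(-20 + 18) = -21134 - (-3)*(-2) = -21134 - 1*6 = -21134 - 6 = -21140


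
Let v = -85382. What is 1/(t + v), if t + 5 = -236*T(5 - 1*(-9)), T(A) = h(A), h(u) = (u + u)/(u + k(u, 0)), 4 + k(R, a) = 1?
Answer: -11/945865 ≈ -1.1630e-5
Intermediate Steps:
k(R, a) = -3 (k(R, a) = -4 + 1 = -3)
h(u) = 2*u/(-3 + u) (h(u) = (u + u)/(u - 3) = (2*u)/(-3 + u) = 2*u/(-3 + u))
T(A) = 2*A/(-3 + A)
t = -6663/11 (t = -5 - 472*(5 - 1*(-9))/(-3 + (5 - 1*(-9))) = -5 - 472*(5 + 9)/(-3 + (5 + 9)) = -5 - 472*14/(-3 + 14) = -5 - 472*14/11 = -5 - 236*28/11 = -5 - 6608/11 = -6663/11 ≈ -605.73)
1/(t + v) = 1/(-6663/11 - 85382) = 1/(-945865/11) = -11/945865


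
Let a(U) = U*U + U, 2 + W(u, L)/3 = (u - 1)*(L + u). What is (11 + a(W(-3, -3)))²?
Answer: 19651489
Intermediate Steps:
W(u, L) = -6 + 3*(-1 + u)*(L + u) (W(u, L) = -6 + 3*((u - 1)*(L + u)) = -6 + 3*((-1 + u)*(L + u)) = -6 + 3*(-1 + u)*(L + u))
a(U) = U + U² (a(U) = U² + U = U + U²)
(11 + a(W(-3, -3)))² = (11 + (-6 - 3*(-3) - 3*(-3) + 3*(-3)² + 3*(-3)*(-3))*(1 + (-6 - 3*(-3) - 3*(-3) + 3*(-3)² + 3*(-3)*(-3))))² = (11 + (-6 + 9 + 9 + 3*9 + 27)*(1 + (-6 + 9 + 9 + 3*9 + 27)))² = (11 + (-6 + 9 + 9 + 27 + 27)*(1 + (-6 + 9 + 9 + 27 + 27)))² = (11 + 66*(1 + 66))² = (11 + 66*67)² = (11 + 4422)² = 4433² = 19651489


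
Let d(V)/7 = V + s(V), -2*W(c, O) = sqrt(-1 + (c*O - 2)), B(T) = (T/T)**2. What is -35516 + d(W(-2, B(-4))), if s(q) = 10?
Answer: -35446 - 7*I*sqrt(5)/2 ≈ -35446.0 - 7.8262*I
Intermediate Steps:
B(T) = 1 (B(T) = 1**2 = 1)
W(c, O) = -sqrt(-3 + O*c)/2 (W(c, O) = -sqrt(-1 + (c*O - 2))/2 = -sqrt(-1 + (O*c - 2))/2 = -sqrt(-1 + (-2 + O*c))/2 = -sqrt(-3 + O*c)/2)
d(V) = 70 + 7*V (d(V) = 7*(V + 10) = 7*(10 + V) = 70 + 7*V)
-35516 + d(W(-2, B(-4))) = -35516 + (70 + 7*(-sqrt(-3 + 1*(-2))/2)) = -35516 + (70 + 7*(-sqrt(-3 - 2)/2)) = -35516 + (70 + 7*(-I*sqrt(5)/2)) = -35516 + (70 - 7*I*sqrt(5)/2) = -35446 - 7*I*sqrt(5)/2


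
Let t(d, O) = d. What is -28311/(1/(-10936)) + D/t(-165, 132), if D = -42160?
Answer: 10217108600/33 ≈ 3.0961e+8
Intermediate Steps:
-28311/(1/(-10936)) + D/t(-165, 132) = -28311/(1/(-10936)) - 42160/(-165) = -28311/(-1/10936) - 42160*(-1/165) = -28311*(-10936) + 8432/33 = 309609096 + 8432/33 = 10217108600/33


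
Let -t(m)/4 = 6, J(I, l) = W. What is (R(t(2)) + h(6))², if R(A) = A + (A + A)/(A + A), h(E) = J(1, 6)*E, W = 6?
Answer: 169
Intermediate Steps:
J(I, l) = 6
t(m) = -24 (t(m) = -4*6 = -24)
h(E) = 6*E
R(A) = 1 + A (R(A) = A + (2*A)/((2*A)) = A + (2*A)*(1/(2*A)) = A + 1 = 1 + A)
(R(t(2)) + h(6))² = ((1 - 24) + 6*6)² = (-23 + 36)² = 13² = 169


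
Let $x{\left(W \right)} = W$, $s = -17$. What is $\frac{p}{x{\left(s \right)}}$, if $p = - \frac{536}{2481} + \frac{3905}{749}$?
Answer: $- \frac{9286841}{31590573} \approx -0.29397$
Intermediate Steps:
$p = \frac{9286841}{1858269}$ ($p = \left(-536\right) \frac{1}{2481} + 3905 \cdot \frac{1}{749} = - \frac{536}{2481} + \frac{3905}{749} = \frac{9286841}{1858269} \approx 4.9976$)
$\frac{p}{x{\left(s \right)}} = \frac{9286841}{1858269 \left(-17\right)} = \frac{9286841}{1858269} \left(- \frac{1}{17}\right) = - \frac{9286841}{31590573}$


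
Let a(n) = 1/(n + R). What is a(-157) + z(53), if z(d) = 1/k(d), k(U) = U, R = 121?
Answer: -17/1908 ≈ -0.0089099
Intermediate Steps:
a(n) = 1/(121 + n) (a(n) = 1/(n + 121) = 1/(121 + n))
z(d) = 1/d
a(-157) + z(53) = 1/(121 - 157) + 1/53 = 1/(-36) + 1/53 = -1/36 + 1/53 = -17/1908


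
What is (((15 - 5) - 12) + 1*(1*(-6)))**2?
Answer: 64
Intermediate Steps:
(((15 - 5) - 12) + 1*(1*(-6)))**2 = ((10 - 12) + 1*(-6))**2 = (-2 - 6)**2 = (-8)**2 = 64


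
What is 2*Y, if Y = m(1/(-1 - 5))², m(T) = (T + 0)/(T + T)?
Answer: ½ ≈ 0.50000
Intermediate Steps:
m(T) = ½ (m(T) = T/((2*T)) = T*(1/(2*T)) = ½)
Y = ¼ (Y = (½)² = ¼ ≈ 0.25000)
2*Y = 2*(¼) = ½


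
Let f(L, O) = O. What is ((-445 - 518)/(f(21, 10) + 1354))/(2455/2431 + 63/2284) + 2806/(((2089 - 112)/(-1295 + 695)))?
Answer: -100294444109447/117678660017 ≈ -852.27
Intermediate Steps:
((-445 - 518)/(f(21, 10) + 1354))/(2455/2431 + 63/2284) + 2806/(((2089 - 112)/(-1295 + 695))) = ((-445 - 518)/(10 + 1354))/(2455/2431 + 63/2284) + 2806/(((2089 - 112)/(-1295 + 695))) = (-963/1364)/(2455*(1/2431) + 63*(1/2284)) + 2806/((1977/(-600))) = (-963*1/1364)/(2455/2431 + 63/2284) + 2806/((1977*(-1/600))) = -963/(1364*5760373/5552404) + 2806/(-659/200) = -963/1364*5552404/5760373 + 2806*(-200/659) = -121521933/178571563 - 561200/659 = -100294444109447/117678660017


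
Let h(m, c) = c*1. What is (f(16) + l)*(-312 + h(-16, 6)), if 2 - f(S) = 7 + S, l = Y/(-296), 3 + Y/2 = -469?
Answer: 201654/37 ≈ 5450.1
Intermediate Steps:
Y = -944 (Y = -6 + 2*(-469) = -6 - 938 = -944)
l = 118/37 (l = -944/(-296) = -944*(-1/296) = 118/37 ≈ 3.1892)
h(m, c) = c
f(S) = -5 - S (f(S) = 2 - (7 + S) = 2 + (-7 - S) = -5 - S)
(f(16) + l)*(-312 + h(-16, 6)) = ((-5 - 1*16) + 118/37)*(-312 + 6) = ((-5 - 16) + 118/37)*(-306) = (-21 + 118/37)*(-306) = -659/37*(-306) = 201654/37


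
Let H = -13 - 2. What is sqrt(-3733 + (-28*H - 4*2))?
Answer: 9*I*sqrt(41) ≈ 57.628*I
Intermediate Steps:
H = -15
sqrt(-3733 + (-28*H - 4*2)) = sqrt(-3733 + (-28*(-15) - 4*2)) = sqrt(-3733 + (420 - 8)) = sqrt(-3733 + 412) = sqrt(-3321) = 9*I*sqrt(41)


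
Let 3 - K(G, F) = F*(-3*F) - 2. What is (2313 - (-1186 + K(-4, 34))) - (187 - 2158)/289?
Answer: 9485/289 ≈ 32.820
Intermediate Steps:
K(G, F) = 5 + 3*F² (K(G, F) = 3 - (F*(-3*F) - 2) = 3 - (-3*F² - 2) = 3 - (-2 - 3*F²) = 3 + (2 + 3*F²) = 5 + 3*F²)
(2313 - (-1186 + K(-4, 34))) - (187 - 2158)/289 = (2313 - (-1186 + (5 + 3*34²))) - (187 - 2158)/289 = (2313 - (-1186 + (5 + 3*1156))) - (-1971)/289 = (2313 - (-1186 + (5 + 3468))) - 1*(-1971/289) = (2313 - (-1186 + 3473)) + 1971/289 = (2313 - 1*2287) + 1971/289 = (2313 - 2287) + 1971/289 = 26 + 1971/289 = 9485/289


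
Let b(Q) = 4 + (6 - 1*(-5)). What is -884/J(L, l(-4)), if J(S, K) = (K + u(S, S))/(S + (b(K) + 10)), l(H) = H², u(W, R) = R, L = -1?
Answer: -7072/5 ≈ -1414.4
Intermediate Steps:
b(Q) = 15 (b(Q) = 4 + (6 + 5) = 4 + 11 = 15)
J(S, K) = (K + S)/(25 + S) (J(S, K) = (K + S)/(S + (15 + 10)) = (K + S)/(S + 25) = (K + S)/(25 + S))
-884/J(L, l(-4)) = -884*(25 - 1)/((-4)² - 1) = -884*24/(16 - 1) = -884/((1/24)*15) = -884/5/8 = -884*8/5 = -7072/5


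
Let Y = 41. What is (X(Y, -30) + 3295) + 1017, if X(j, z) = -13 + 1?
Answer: 4300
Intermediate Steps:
X(j, z) = -12
(X(Y, -30) + 3295) + 1017 = (-12 + 3295) + 1017 = 3283 + 1017 = 4300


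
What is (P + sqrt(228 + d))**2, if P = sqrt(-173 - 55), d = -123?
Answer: -123 + 12*I*sqrt(665) ≈ -123.0 + 309.45*I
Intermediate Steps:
P = 2*I*sqrt(57) (P = sqrt(-228) = 2*I*sqrt(57) ≈ 15.1*I)
(P + sqrt(228 + d))**2 = (2*I*sqrt(57) + sqrt(228 - 123))**2 = (2*I*sqrt(57) + sqrt(105))**2 = (sqrt(105) + 2*I*sqrt(57))**2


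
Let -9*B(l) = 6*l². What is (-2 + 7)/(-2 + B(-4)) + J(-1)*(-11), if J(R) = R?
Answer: 403/38 ≈ 10.605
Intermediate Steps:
B(l) = -2*l²/3
(-2 + 7)/(-2 + B(-4)) + J(-1)*(-11) = (-2 + 7)/(-2 - ⅔*(-4)²) - 1*(-11) = 5/(-2 - ⅔*16) + 11 = 5/(-2 - 32/3) + 11 = 5/(-38/3) + 11 = 5*(-3/38) + 11 = -15/38 + 11 = 403/38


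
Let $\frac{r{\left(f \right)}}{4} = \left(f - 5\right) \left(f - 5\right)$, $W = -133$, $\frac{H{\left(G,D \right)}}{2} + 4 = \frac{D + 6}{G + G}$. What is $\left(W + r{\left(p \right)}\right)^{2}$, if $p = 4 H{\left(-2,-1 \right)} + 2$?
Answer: $63473089$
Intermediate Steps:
$H{\left(G,D \right)} = -8 + \frac{6 + D}{G}$ ($H{\left(G,D \right)} = -8 + 2 \frac{D + 6}{G + G} = -8 + 2 \frac{6 + D}{2 G} = -8 + \frac{6 + D}{G}$)
$p = -40$ ($p = 4 \frac{6 - 1 - -16}{-2} + 2 = 4 \left(- \frac{6 - 1 + 16}{2}\right) + 2 = 4 \left(\left(- \frac{1}{2}\right) 21\right) + 2 = 4 \left(- \frac{21}{2}\right) + 2 = -42 + 2 = -40$)
$r{\left(f \right)} = 4 \left(-5 + f\right)^{2}$ ($r{\left(f \right)} = 4 \left(f - 5\right) \left(f - 5\right) = 4 \left(-5 + f\right) \left(-5 + f\right) = 4 \left(-5 + f\right)^{2}$)
$\left(W + r{\left(p \right)}\right)^{2} = \left(-133 + 4 \left(-5 - 40\right)^{2}\right)^{2} = \left(-133 + 4 \left(-45\right)^{2}\right)^{2} = \left(-133 + 4 \cdot 2025\right)^{2} = \left(-133 + 8100\right)^{2} = 7967^{2} = 63473089$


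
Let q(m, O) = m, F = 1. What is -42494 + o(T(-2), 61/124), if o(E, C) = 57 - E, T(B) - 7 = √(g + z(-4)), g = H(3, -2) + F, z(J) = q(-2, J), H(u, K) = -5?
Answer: -42444 - I*√6 ≈ -42444.0 - 2.4495*I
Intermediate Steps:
z(J) = -2
g = -4 (g = -5 + 1 = -4)
T(B) = 7 + I*√6 (T(B) = 7 + √(-4 - 2) = 7 + √(-6) = 7 + I*√6)
-42494 + o(T(-2), 61/124) = -42494 + (57 - (7 + I*√6)) = -42494 + (57 + (-7 - I*√6)) = -42494 + (50 - I*√6) = -42444 - I*√6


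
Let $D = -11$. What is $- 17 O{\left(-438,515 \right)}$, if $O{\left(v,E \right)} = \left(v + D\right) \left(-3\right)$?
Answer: $-22899$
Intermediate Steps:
$O{\left(v,E \right)} = 33 - 3 v$ ($O{\left(v,E \right)} = \left(v - 11\right) \left(-3\right) = \left(-11 + v\right) \left(-3\right) = 33 - 3 v$)
$- 17 O{\left(-438,515 \right)} = - 17 \left(33 - -1314\right) = - 17 \left(33 + 1314\right) = \left(-17\right) 1347 = -22899$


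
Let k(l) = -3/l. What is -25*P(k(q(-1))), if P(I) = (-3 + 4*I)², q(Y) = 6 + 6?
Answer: -400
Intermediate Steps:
q(Y) = 12
-25*P(k(q(-1))) = -25*(-3 + 4*(-3/12))² = -25*(-3 + 4*(-3*1/12))² = -25*(-3 + 4*(-¼))² = -25*(-3 - 1)² = -25*(-4)² = -25*16 = -400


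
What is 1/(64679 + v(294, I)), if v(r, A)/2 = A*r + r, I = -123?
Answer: -1/7057 ≈ -0.00014170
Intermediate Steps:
v(r, A) = 2*r + 2*A*r (v(r, A) = 2*(A*r + r) = 2*(r + A*r) = 2*r + 2*A*r)
1/(64679 + v(294, I)) = 1/(64679 + 2*294*(1 - 123)) = 1/(64679 + 2*294*(-122)) = 1/(64679 - 71736) = 1/(-7057) = -1/7057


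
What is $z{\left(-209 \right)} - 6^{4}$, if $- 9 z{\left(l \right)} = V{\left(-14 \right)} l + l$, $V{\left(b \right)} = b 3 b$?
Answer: $\frac{111437}{9} \approx 12382.0$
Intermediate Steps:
$V{\left(b \right)} = 3 b^{2}$ ($V{\left(b \right)} = 3 b b = 3 b^{2}$)
$z{\left(l \right)} = - \frac{589 l}{9}$ ($z{\left(l \right)} = - \frac{3 \left(-14\right)^{2} l + l}{9} = - \frac{3 \cdot 196 l + l}{9} = - \frac{588 l + l}{9} = - \frac{589 l}{9}$)
$z{\left(-209 \right)} - 6^{4} = \left(- \frac{589}{9}\right) \left(-209\right) - 6^{4} = \frac{123101}{9} - 1296 = \frac{111437}{9}$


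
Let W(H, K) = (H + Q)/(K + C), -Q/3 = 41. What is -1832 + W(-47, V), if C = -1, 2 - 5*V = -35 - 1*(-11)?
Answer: -39322/21 ≈ -1872.5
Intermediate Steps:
Q = -123 (Q = -3*41 = -123)
V = 26/5 (V = 2/5 - (-35 - 1*(-11))/5 = 2/5 - (-35 + 11)/5 = 2/5 - 1/5*(-24) = 2/5 + 24/5 = 26/5 ≈ 5.2000)
W(H, K) = (-123 + H)/(-1 + K) (W(H, K) = (H - 123)/(K - 1) = (-123 + H)/(-1 + K))
-1832 + W(-47, V) = -1832 + (-123 - 47)/(-1 + 26/5) = -1832 - 170/(21/5) = -1832 + (5/21)*(-170) = -1832 - 850/21 = -39322/21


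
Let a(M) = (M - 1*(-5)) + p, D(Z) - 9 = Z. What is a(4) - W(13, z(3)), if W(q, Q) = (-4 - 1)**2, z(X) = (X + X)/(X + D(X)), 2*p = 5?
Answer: -27/2 ≈ -13.500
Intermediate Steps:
p = 5/2 (p = (1/2)*5 = 5/2 ≈ 2.5000)
D(Z) = 9 + Z
z(X) = 2*X/(9 + 2*X) (z(X) = (X + X)/(X + (9 + X)) = (2*X)/(9 + 2*X) = 2*X/(9 + 2*X))
W(q, Q) = 25 (W(q, Q) = (-5)**2 = 25)
a(M) = 15/2 + M (a(M) = (M - 1*(-5)) + 5/2 = (M + 5) + 5/2 = (5 + M) + 5/2 = 15/2 + M)
a(4) - W(13, z(3)) = (15/2 + 4) - 1*25 = 23/2 - 25 = -27/2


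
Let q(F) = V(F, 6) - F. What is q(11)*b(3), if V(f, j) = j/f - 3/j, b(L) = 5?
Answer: -1205/22 ≈ -54.773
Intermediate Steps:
V(f, j) = -3/j + j/f
q(F) = -½ - F + 6/F (q(F) = (-3/6 + 6/F) - F = (-3*⅙ + 6/F) - F = (-½ + 6/F) - F = -½ - F + 6/F)
q(11)*b(3) = (-½ - 1*11 + 6/11)*5 = (-½ - 11 + 6*(1/11))*5 = (-½ - 11 + 6/11)*5 = -241/22*5 = -1205/22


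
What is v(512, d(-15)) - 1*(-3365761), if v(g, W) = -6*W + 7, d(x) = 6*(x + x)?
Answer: 3366848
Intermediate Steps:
d(x) = 12*x (d(x) = 6*(2*x) = 12*x)
v(g, W) = 7 - 6*W
v(512, d(-15)) - 1*(-3365761) = (7 - 72*(-15)) - 1*(-3365761) = (7 - 6*(-180)) + 3365761 = (7 + 1080) + 3365761 = 1087 + 3365761 = 3366848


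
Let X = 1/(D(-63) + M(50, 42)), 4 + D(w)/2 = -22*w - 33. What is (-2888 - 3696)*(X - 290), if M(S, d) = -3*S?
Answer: 1216260674/637 ≈ 1.9094e+6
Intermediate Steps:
D(w) = -74 - 44*w (D(w) = -8 + 2*(-22*w - 33) = -8 + 2*(-33 - 22*w) = -8 + (-66 - 44*w) = -74 - 44*w)
X = 1/2548 (X = 1/((-74 - 44*(-63)) - 3*50) = 1/((-74 + 2772) - 150) = 1/(2698 - 150) = 1/2548 ≈ 0.00039246)
(-2888 - 3696)*(X - 290) = (-2888 - 3696)*(1/2548 - 290) = -6584*(-738919/2548) = 1216260674/637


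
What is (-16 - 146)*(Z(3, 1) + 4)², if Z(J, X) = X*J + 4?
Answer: -19602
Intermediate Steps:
Z(J, X) = 4 + J*X (Z(J, X) = J*X + 4 = 4 + J*X)
(-16 - 146)*(Z(3, 1) + 4)² = (-16 - 146)*((4 + 3*1) + 4)² = -162*((4 + 3) + 4)² = -162*(7 + 4)² = -162*11² = -162*121 = -19602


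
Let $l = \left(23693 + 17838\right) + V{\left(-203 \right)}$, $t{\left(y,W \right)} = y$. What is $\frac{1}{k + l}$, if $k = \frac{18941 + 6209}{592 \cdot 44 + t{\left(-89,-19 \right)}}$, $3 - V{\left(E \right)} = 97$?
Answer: $\frac{25959}{1075688233} \approx 2.4132 \cdot 10^{-5}$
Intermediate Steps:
$V{\left(E \right)} = -94$ ($V{\left(E \right)} = 3 - 97 = -94$)
$k = \frac{25150}{25959}$ ($k = \frac{18941 + 6209}{592 \cdot 44 - 89} = \frac{25150}{26048 - 89} = \frac{25150}{25959} \approx 0.96884$)
$l = 41437$ ($l = \left(23693 + 17838\right) - 94 = 41531 - 94 = 41437$)
$\frac{1}{k + l} = \frac{1}{\frac{25150}{25959} + 41437} = \frac{1}{\frac{1075688233}{25959}} = \frac{25959}{1075688233}$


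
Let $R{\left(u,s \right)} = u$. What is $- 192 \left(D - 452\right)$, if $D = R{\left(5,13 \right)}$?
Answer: $85824$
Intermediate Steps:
$D = 5$
$- 192 \left(D - 452\right) = - 192 \left(5 - 452\right) = \left(-192\right) \left(-447\right) = 85824$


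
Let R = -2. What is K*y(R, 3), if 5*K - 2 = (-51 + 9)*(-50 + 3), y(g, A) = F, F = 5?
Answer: 1976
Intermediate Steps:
y(g, A) = 5
K = 1976/5 (K = 2/5 + ((-51 + 9)*(-50 + 3))/5 = 2/5 + (-42*(-47))/5 = 2/5 + (1/5)*1974 = 2/5 + 1974/5 = 1976/5 ≈ 395.20)
K*y(R, 3) = (1976/5)*5 = 1976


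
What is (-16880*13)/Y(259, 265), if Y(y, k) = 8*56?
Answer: -13715/28 ≈ -489.82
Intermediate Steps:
Y(y, k) = 448
(-16880*13)/Y(259, 265) = -16880*13/448 = -219440*1/448 = -13715/28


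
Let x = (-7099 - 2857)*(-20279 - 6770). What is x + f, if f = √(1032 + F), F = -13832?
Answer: 269299844 + 80*I*√2 ≈ 2.693e+8 + 113.14*I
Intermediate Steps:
f = 80*I*√2 (f = √(1032 - 13832) = √(-12800) = 80*I*√2 ≈ 113.14*I)
x = 269299844 (x = -9956*(-27049) = 269299844)
x + f = 269299844 + 80*I*√2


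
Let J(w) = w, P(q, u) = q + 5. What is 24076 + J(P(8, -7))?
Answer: 24089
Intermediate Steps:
P(q, u) = 5 + q
24076 + J(P(8, -7)) = 24076 + (5 + 8) = 24076 + 13 = 24089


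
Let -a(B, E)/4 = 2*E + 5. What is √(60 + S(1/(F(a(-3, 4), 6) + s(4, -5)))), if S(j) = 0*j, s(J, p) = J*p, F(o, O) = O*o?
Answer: 2*√15 ≈ 7.7460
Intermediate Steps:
a(B, E) = -20 - 8*E (a(B, E) = -4*(2*E + 5) = -4*(5 + 2*E) = -20 - 8*E)
S(j) = 0
√(60 + S(1/(F(a(-3, 4), 6) + s(4, -5)))) = √(60 + 0) = √60 = 2*√15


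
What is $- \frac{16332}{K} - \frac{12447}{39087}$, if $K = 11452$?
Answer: $- \frac{21691998}{12434009} \approx -1.7446$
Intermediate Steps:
$- \frac{16332}{K} - \frac{12447}{39087} = - \frac{16332}{11452} - \frac{12447}{39087} = \left(-16332\right) \frac{1}{11452} - \frac{1383}{4343} = - \frac{4083}{2863} - \frac{1383}{4343} = - \frac{21691998}{12434009}$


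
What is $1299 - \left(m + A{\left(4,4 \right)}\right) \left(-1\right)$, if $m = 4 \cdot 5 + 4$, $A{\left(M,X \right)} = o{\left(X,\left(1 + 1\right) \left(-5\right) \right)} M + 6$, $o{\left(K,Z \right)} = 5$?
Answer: $1349$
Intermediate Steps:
$A{\left(M,X \right)} = 6 + 5 M$ ($A{\left(M,X \right)} = 5 M + 6 = 6 + 5 M$)
$m = 24$ ($m = 20 + 4 = 24$)
$1299 - \left(m + A{\left(4,4 \right)}\right) \left(-1\right) = 1299 - \left(24 + \left(6 + 5 \cdot 4\right)\right) \left(-1\right) = 1299 - \left(24 + \left(6 + 20\right)\right) \left(-1\right) = 1299 - \left(24 + 26\right) \left(-1\right) = 1299 - 50 \left(-1\right) = 1299 - -50 = 1299 + 50 = 1349$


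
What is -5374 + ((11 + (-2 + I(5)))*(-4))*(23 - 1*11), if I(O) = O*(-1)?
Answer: -5566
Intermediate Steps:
I(O) = -O
-5374 + ((11 + (-2 + I(5)))*(-4))*(23 - 1*11) = -5374 + ((11 + (-2 - 1*5))*(-4))*(23 - 1*11) = -5374 + ((11 + (-2 - 5))*(-4))*(23 - 11) = -5374 + ((11 - 7)*(-4))*12 = -5374 + (4*(-4))*12 = -5374 - 16*12 = -5374 - 192 = -5566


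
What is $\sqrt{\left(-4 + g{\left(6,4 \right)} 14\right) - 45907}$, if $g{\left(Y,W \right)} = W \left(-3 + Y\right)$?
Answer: $i \sqrt{45743} \approx 213.88 i$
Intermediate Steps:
$\sqrt{\left(-4 + g{\left(6,4 \right)} 14\right) - 45907} = \sqrt{\left(-4 + 4 \left(-3 + 6\right) 14\right) - 45907} = \sqrt{\left(-4 + 4 \cdot 3 \cdot 14\right) - 45907} = \sqrt{\left(-4 + 12 \cdot 14\right) - 45907} = \sqrt{\left(-4 + 168\right) - 45907} = \sqrt{164 - 45907} = \sqrt{-45743} = i \sqrt{45743}$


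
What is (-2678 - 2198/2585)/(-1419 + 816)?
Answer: 2308276/519585 ≈ 4.4425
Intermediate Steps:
(-2678 - 2198/2585)/(-1419 + 816) = (-2678 - 2198*1/2585)/(-603) = (-2678 - 2198/2585)*(-1/603) = -6924828/2585*(-1/603) = 2308276/519585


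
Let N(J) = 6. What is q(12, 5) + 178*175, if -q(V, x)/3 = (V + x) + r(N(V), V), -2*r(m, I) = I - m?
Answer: 31108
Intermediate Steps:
r(m, I) = m/2 - I/2 (r(m, I) = -(I - m)/2 = m/2 - I/2)
q(V, x) = -9 - 3*x - 3*V/2 (q(V, x) = -3*((V + x) + ((½)*6 - V/2)) = -3*((V + x) + (3 - V/2)) = -3*(3 + x + V/2) = -9 - 3*x - 3*V/2)
q(12, 5) + 178*175 = (-9 - 3*5 - 3/2*12) + 178*175 = (-9 - 15 - 18) + 31150 = -42 + 31150 = 31108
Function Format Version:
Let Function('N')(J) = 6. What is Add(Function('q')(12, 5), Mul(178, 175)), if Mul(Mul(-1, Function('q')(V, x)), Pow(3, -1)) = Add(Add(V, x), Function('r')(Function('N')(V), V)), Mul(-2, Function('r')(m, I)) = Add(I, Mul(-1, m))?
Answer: 31108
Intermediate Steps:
Function('r')(m, I) = Add(Mul(Rational(1, 2), m), Mul(Rational(-1, 2), I)) (Function('r')(m, I) = Mul(Rational(-1, 2), Add(I, Mul(-1, m))) = Add(Mul(Rational(1, 2), m), Mul(Rational(-1, 2), I)))
Function('q')(V, x) = Add(-9, Mul(-3, x), Mul(Rational(-3, 2), V)) (Function('q')(V, x) = Mul(-3, Add(Add(V, x), Add(Mul(Rational(1, 2), 6), Mul(Rational(-1, 2), V)))) = Mul(-3, Add(Add(V, x), Add(3, Mul(Rational(-1, 2), V)))) = Mul(-3, Add(3, x, Mul(Rational(1, 2), V))) = Add(-9, Mul(-3, x), Mul(Rational(-3, 2), V)))
Add(Function('q')(12, 5), Mul(178, 175)) = Add(Add(-9, Mul(-3, 5), Mul(Rational(-3, 2), 12)), Mul(178, 175)) = Add(Add(-9, -15, -18), 31150) = Add(-42, 31150) = 31108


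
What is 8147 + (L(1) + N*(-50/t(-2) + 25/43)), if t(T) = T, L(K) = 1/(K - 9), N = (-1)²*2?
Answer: 2820125/344 ≈ 8198.0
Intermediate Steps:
N = 2 (N = 1*2 = 2)
L(K) = 1/(-9 + K)
8147 + (L(1) + N*(-50/t(-2) + 25/43)) = 8147 + (1/(-9 + 1) + 2*(-50/(-2) + 25/43)) = 8147 + (1/(-8) + 2*(-50*(-½) + 25*(1/43))) = 8147 + (-⅛ + 2*(25 + 25/43)) = 8147 + (-⅛ + 2*(1100/43)) = 8147 + (-⅛ + 2200/43) = 8147 + 17557/344 = 2820125/344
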